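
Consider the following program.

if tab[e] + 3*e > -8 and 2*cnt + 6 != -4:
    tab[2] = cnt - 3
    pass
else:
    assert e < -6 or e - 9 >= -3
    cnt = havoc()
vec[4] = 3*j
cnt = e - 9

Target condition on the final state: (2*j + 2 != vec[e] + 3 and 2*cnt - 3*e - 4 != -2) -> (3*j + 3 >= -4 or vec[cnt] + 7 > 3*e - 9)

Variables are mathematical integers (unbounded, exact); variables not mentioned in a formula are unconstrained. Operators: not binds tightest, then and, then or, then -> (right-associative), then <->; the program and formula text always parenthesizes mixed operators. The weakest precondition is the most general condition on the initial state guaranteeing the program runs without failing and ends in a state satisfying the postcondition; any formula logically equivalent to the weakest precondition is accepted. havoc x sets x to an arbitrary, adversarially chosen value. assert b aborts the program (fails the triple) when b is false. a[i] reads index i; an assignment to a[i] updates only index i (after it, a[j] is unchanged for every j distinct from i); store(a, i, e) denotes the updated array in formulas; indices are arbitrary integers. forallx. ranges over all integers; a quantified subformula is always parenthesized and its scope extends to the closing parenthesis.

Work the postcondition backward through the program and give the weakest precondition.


Working backward. After the program, the postcondition (2*j + 2 != vec[e] + 3 and 2*cnt - 3*e - 4 != -2) -> (3*j + 3 >= -4 or vec[cnt] + 7 > 3*e - 9) must hold; in canonical form it is (2*j != vec[e] + 1 and 2*cnt != 3*e + 2) -> (3*j >= -7 or vec[cnt] > 3*e - 16).
Before cnt := e - 9: (2*j != vec[e] + 1 and e != -20) -> (3*j >= -7 or vec[e - 9] > 3*e - 16)
Before vec[4] := 3*j: (2*j != store(vec, 4, 3*j)[e] + 1 and e != -20) -> (3*j >= -7 or store(vec, 4, 3*j)[e - 9] > 3*e - 16)
Then branch requires (2*j != store(vec, 4, 3*j)[e] + 1 and e != -20) -> (3*j >= -7 or store(vec, 4, 3*j)[e - 9] > 3*e - 16); else branch requires (e < -6 or e >= 6) and ((2*j != store(vec, 4, 3*j)[e] + 1 and e != -20) -> (3*j >= -7 or store(vec, 4, 3*j)[e - 9] > 3*e - 16)).
Before the if: ((tab[e] + 3*e > -8 and 2*cnt != -10) -> ((2*j != store(vec, 4, 3*j)[e] + 1 and e != -20) -> (3*j >= -7 or store(vec, 4, 3*j)[e - 9] > 3*e - 16))) and ((not (tab[e] + 3*e > -8 and 2*cnt != -10)) -> ((e < -6 or e >= 6) and ((2*j != store(vec, 4, 3*j)[e] + 1 and e != -20) -> (3*j >= -7 or store(vec, 4, 3*j)[e - 9] > 3*e - 16))))
Answer: WP = ((tab[e] + 3*e > -8 and 2*cnt != -10) -> ((2*j != store(vec, 4, 3*j)[e] + 1 and e != -20) -> (3*j >= -7 or store(vec, 4, 3*j)[e - 9] > 3*e - 16))) and ((not (tab[e] + 3*e > -8 and 2*cnt != -10)) -> ((e < -6 or e >= 6) and ((2*j != store(vec, 4, 3*j)[e] + 1 and e != -20) -> (3*j >= -7 or store(vec, 4, 3*j)[e - 9] > 3*e - 16))))


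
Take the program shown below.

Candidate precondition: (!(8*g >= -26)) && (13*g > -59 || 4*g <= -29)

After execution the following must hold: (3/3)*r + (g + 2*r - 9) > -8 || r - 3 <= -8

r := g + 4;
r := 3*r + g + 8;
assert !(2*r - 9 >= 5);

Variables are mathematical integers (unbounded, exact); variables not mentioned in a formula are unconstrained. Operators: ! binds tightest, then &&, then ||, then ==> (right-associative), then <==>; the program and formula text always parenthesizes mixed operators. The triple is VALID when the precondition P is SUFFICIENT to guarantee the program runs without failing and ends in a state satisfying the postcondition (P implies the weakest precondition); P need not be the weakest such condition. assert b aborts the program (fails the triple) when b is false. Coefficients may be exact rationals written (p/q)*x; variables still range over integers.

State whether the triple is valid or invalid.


Working backward. After the program, the postcondition (3/3)*r + (g + 2*r - 9) > -8 || r - 3 <= -8 must hold; in canonical form it is g + 3*r > 1 || r <= -5.
Before assert !(2*r - 9 >= 5): (!(2*r >= 14)) && (g + 3*r > 1 || r <= -5)
Before r := 3*r + g + 8: (!(2*g + 6*r >= -2)) && (4*g + 9*r > -23 || g + 3*r <= -13)
Before r := g + 4: (!(8*g >= -26)) && (13*g > -59 || 4*g <= -25)
The weakest precondition is (!(8*g >= -26)) && (13*g > -59 || 4*g <= -25).
Check whether (!(8*g >= -26)) && (13*g > -59 || 4*g <= -29) implies it.
Every state satisfying the precondition satisfies the weakest precondition: the implication holds.
Answer: valid


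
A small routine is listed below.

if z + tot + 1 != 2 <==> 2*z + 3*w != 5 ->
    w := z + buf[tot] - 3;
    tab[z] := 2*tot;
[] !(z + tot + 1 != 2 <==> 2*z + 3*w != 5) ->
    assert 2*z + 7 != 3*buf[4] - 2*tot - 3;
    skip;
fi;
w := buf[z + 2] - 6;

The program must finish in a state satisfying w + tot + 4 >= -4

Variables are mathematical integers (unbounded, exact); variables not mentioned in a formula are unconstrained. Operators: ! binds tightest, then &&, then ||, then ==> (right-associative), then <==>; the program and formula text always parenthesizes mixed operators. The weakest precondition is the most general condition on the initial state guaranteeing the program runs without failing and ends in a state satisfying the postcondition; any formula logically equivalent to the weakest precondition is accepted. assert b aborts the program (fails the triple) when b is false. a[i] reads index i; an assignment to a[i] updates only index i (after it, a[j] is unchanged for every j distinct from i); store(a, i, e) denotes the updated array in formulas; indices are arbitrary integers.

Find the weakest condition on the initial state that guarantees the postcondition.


Working backward. After the program, the postcondition w + tot + 4 >= -4 must hold; in canonical form it is tot + w >= -8.
Before w := buf[z + 2] - 6: buf[z + 2] + tot >= -2
Then branch requires buf[z + 2] + tot >= -2; else branch requires 2*tot + 2*z != 3*buf[4] - 10 && buf[z + 2] + tot >= -2.
Before the if: ((tot + z != 1 <==> 3*w + 2*z != 5) ==> buf[z + 2] + tot >= -2) && ((!(tot + z != 1 <==> 3*w + 2*z != 5)) ==> (2*tot + 2*z != 3*buf[4] - 10 && buf[z + 2] + tot >= -2))
Answer: WP = ((tot + z != 1 <==> 3*w + 2*z != 5) ==> buf[z + 2] + tot >= -2) && ((!(tot + z != 1 <==> 3*w + 2*z != 5)) ==> (2*tot + 2*z != 3*buf[4] - 10 && buf[z + 2] + tot >= -2))


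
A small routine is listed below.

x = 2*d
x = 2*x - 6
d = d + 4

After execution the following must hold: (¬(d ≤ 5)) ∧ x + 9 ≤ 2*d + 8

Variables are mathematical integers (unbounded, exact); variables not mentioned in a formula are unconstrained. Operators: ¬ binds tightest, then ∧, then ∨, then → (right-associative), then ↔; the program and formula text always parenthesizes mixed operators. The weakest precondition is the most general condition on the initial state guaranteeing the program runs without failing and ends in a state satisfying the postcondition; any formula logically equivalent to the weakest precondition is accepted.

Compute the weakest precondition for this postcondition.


Working backward. After the program, the postcondition (¬(d ≤ 5)) ∧ x + 9 ≤ 2*d + 8 must hold; in canonical form it is (¬(d ≤ 5)) ∧ x ≤ 2*d - 1.
Before d := d + 4: (¬(d ≤ 1)) ∧ x ≤ 2*d + 7
Before x := 2*x - 6: (¬(d ≤ 1)) ∧ 2*x ≤ 2*d + 13
Before x := 2*d: (¬(d ≤ 1)) ∧ 2*d ≤ 13
Answer: WP = (¬(d ≤ 1)) ∧ 2*d ≤ 13


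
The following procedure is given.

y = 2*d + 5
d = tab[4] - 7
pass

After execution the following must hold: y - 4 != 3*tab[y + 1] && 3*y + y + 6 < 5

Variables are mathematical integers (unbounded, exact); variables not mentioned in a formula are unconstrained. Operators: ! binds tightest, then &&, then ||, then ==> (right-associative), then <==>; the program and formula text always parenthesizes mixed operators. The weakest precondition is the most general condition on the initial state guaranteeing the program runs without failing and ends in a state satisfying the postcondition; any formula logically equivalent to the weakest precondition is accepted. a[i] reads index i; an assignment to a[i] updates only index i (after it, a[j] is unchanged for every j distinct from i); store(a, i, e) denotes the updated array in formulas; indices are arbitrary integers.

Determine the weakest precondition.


Working backward. After the program, the postcondition y - 4 != 3*tab[y + 1] && 3*y + y + 6 < 5 must hold; in canonical form it is y != 3*tab[y + 1] + 4 && 4*y < -1.
Before skip: y != 3*tab[y + 1] + 4 && 4*y < -1
Before d := tab[4] - 7: y != 3*tab[y + 1] + 4 && 4*y < -1
Before y := 2*d + 5: 2*d != 3*tab[2*d + 6] - 1 && 8*d < -21
Answer: WP = 2*d != 3*tab[2*d + 6] - 1 && 8*d < -21


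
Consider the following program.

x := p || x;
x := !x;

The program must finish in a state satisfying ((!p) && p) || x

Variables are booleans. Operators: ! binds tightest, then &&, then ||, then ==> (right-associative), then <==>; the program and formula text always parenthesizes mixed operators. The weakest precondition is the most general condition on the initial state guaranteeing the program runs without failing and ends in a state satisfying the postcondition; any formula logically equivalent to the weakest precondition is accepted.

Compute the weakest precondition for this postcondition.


Working backward. After the program, the postcondition ((!p) && p) || x must hold; in canonical form it is x.
Before x := !x: !x
Before x := p || x: !(p || x)
Answer: WP = !(p || x)


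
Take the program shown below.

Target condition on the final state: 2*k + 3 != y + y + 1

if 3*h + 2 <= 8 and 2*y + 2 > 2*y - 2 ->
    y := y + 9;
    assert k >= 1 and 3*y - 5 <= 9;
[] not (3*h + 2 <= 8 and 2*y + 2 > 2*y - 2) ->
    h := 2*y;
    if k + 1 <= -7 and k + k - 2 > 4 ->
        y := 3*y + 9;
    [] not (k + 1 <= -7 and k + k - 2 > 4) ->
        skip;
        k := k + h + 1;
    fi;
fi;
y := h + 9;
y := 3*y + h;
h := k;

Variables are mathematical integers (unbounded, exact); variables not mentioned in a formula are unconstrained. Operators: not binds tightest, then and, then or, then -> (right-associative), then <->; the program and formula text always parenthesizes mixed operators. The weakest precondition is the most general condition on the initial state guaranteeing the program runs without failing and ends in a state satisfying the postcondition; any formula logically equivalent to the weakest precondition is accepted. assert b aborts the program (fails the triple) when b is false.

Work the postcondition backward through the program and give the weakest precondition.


Working backward. After the program, the postcondition 2*k + 3 != y + y + 1 must hold; in canonical form it is 2*k != 2*y - 2.
Before h := k: 2*k != 2*y - 2
Before y := 3*y + h: 2*k != 2*h + 6*y - 2
Before y := h + 9: 2*k != 8*h + 52
Then branch requires k >= 1 and 3*y <= -13 and 2*k != 8*h + 52; else branch requires ((k <= -8 and 2*k > 6) -> 2*k != 16*y + 52) and ((not (k <= -8 and 2*k > 6)) -> 2*k != 12*y + 50).
Before the if: (3*h <= 6 -> (k >= 1 and 3*y <= -13 and 2*k != 8*h + 52)) and ((not (3*h <= 6)) -> (((k <= -8 and 2*k > 6) -> 2*k != 16*y + 52) and ((not (k <= -8 and 2*k > 6)) -> 2*k != 12*y + 50)))
Answer: WP = (3*h <= 6 -> (k >= 1 and 3*y <= -13 and 2*k != 8*h + 52)) and ((not (3*h <= 6)) -> (((k <= -8 and 2*k > 6) -> 2*k != 16*y + 52) and ((not (k <= -8 and 2*k > 6)) -> 2*k != 12*y + 50)))


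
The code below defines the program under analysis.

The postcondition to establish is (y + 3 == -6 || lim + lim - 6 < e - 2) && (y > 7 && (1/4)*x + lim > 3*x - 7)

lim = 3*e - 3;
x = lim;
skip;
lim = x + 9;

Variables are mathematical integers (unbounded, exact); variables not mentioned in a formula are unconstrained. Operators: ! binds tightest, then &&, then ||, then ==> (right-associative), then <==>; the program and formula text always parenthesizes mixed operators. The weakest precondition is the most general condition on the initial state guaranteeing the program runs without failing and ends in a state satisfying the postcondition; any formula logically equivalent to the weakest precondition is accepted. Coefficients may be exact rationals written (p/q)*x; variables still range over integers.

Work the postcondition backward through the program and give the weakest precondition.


Working backward. After the program, the postcondition (y + 3 == -6 || lim + lim - 6 < e - 2) && (y > 7 && (1/4)*x + lim > 3*x - 7) must hold; in canonical form it is (y == -9 || 2*lim < e + 4) && y > 7 && lim > (11/4)*x - 7.
Before lim := x + 9: (y == -9 || 2*x < e - 14) && y > 7 && (7/4)*x < 16
Before skip: (y == -9 || 2*x < e - 14) && y > 7 && (7/4)*x < 16
Before x := lim: (y == -9 || 2*lim < e - 14) && y > 7 && (7/4)*lim < 16
Before lim := 3*e - 3: (y == -9 || 5*e < -8) && y > 7 && (21/4)*e < 85/4
Answer: WP = (y == -9 || 5*e < -8) && y > 7 && (21/4)*e < 85/4


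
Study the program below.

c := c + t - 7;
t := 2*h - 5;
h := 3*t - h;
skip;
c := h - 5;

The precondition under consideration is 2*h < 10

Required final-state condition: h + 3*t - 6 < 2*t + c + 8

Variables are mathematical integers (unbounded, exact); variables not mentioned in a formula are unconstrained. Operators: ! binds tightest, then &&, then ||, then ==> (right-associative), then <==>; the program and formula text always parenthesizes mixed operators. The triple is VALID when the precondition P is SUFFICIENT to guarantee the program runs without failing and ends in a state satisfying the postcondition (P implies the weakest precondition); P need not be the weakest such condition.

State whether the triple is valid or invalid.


Working backward. After the program, the postcondition h + 3*t - 6 < 2*t + c + 8 must hold; in canonical form it is h + t < c + 14.
Before c := h - 5: t < 9
Before skip: t < 9
Before h := 3*t - h: t < 9
Before t := 2*h - 5: 2*h < 14
Before c := c + t - 7: 2*h < 14
The weakest precondition is 2*h < 14.
Check whether 2*h < 10 implies it.
Every state satisfying the precondition satisfies the weakest precondition: the implication holds.
Answer: valid


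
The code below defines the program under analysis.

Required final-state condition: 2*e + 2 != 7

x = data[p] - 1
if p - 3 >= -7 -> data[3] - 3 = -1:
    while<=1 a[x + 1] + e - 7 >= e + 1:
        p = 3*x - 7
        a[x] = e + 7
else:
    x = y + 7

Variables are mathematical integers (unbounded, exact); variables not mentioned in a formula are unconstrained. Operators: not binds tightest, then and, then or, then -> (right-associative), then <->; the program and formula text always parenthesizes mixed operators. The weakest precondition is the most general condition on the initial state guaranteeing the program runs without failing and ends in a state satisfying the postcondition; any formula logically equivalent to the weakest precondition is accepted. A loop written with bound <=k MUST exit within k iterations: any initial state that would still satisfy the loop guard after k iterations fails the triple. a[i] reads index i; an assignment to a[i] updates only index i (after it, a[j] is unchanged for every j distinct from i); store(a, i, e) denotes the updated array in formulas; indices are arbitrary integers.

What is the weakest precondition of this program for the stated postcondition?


Working backward. After the program, the postcondition 2*e + 2 != 7 must hold; in canonical form it is 2*e != 5.
Then branch requires (a[x + 1] >= 8 -> ((not (store(a, x, e + 7)[x + 1] >= 8)) and 2*e != 5)) and ((not (a[x + 1] >= 8)) -> 2*e != 5); else branch requires 2*e != 5.
Before the if: ((p >= -4 -> data[3] = 2) -> ((a[x + 1] >= 8 -> ((not (store(a, x, e + 7)[x + 1] >= 8)) and 2*e != 5)) and ((not (a[x + 1] >= 8)) -> 2*e != 5))) and ((not (p >= -4 -> data[3] = 2)) -> 2*e != 5)
Before x := data[p] - 1: ((p >= -4 -> data[3] = 2) -> ((a[data[p]] >= 8 -> ((not (store(a, data[p] - 1, e + 7)[data[p]] >= 8)) and 2*e != 5)) and ((not (a[data[p]] >= 8)) -> 2*e != 5))) and ((not (p >= -4 -> data[3] = 2)) -> 2*e != 5)
Answer: WP = ((p >= -4 -> data[3] = 2) -> ((a[data[p]] >= 8 -> ((not (store(a, data[p] - 1, e + 7)[data[p]] >= 8)) and 2*e != 5)) and ((not (a[data[p]] >= 8)) -> 2*e != 5))) and ((not (p >= -4 -> data[3] = 2)) -> 2*e != 5)


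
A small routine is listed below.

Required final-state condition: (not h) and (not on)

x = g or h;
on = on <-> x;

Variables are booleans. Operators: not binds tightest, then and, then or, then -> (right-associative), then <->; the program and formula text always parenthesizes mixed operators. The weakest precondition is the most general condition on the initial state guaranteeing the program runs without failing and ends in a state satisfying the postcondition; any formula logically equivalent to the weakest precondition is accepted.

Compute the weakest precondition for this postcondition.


Working backward. After the program, (not h) and (not on) must hold.
Before on := on <-> x: (not h) and (not (on <-> x))
Before x := g or h: (not h) and (not (on <-> (g or h)))
Answer: WP = (not h) and (not (on <-> (g or h)))


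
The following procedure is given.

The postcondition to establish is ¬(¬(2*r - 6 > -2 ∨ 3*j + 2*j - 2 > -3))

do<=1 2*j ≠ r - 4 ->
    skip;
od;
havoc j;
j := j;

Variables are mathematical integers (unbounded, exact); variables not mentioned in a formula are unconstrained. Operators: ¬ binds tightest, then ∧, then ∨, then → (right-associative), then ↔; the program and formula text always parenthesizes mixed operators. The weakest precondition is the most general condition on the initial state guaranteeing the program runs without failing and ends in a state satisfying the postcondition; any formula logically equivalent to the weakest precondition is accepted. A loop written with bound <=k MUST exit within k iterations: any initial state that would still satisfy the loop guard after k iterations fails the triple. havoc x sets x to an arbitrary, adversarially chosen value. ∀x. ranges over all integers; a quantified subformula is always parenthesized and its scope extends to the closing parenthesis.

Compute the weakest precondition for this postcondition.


Working backward. After the program, the postcondition ¬(¬(2*r - 6 > -2 ∨ 3*j + 2*j - 2 > -3)) must hold; in canonical form it is 2*r > 4 ∨ 5*j > -1.
Before j := j: 2*r > 4 ∨ 5*j > -1
Before havoc j: ∀j_1. (2*r > 4 ∨ 5*j_1 > -1)
Before the loop (bound <=1), unroll the exhaustion recursion (WP_0 = exit-now case; WP_j = one more guarded iteration, up to j = 1):
  WP_0: (¬(2*j ≠ r - 4)) ∧ (∀j_1. (2*r > 4 ∨ 5*j_1 > -1))
  WP_1: (2*j ≠ r - 4 → ((¬(2*j ≠ r - 4)) ∧ (∀j_1. (2*r > 4 ∨ 5*j_1 > -1)))) ∧ ((¬(2*j ≠ r - 4)) → (∀j_1. (2*r > 4 ∨ 5*j_1 > -1)))
So before the loop: (2*j ≠ r - 4 → ((¬(2*j ≠ r - 4)) ∧ (∀j_1. (2*r > 4 ∨ 5*j_1 > -1)))) ∧ ((¬(2*j ≠ r - 4)) → (∀j_1. (2*r > 4 ∨ 5*j_1 > -1)))
Answer: WP = (2*j ≠ r - 4 → ((¬(2*j ≠ r - 4)) ∧ (∀j_1. (2*r > 4 ∨ 5*j_1 > -1)))) ∧ ((¬(2*j ≠ r - 4)) → (∀j_1. (2*r > 4 ∨ 5*j_1 > -1)))


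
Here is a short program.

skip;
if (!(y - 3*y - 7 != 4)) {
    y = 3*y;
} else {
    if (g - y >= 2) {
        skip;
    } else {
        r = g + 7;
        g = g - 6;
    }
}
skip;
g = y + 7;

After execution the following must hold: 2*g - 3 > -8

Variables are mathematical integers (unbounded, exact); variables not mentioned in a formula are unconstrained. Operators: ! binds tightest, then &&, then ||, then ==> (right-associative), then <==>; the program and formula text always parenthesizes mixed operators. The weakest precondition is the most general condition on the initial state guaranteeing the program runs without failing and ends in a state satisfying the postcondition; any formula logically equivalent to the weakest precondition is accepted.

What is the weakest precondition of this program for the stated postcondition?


Working backward. After the program, the postcondition 2*g - 3 > -8 must hold; in canonical form it is 2*g > -5.
Before g := y + 7: 2*y > -19
Before skip: 2*y > -19
Then branch requires 6*y > -19; else branch requires (g >= y + 2 ==> 2*y > -19) && ((!(g >= y + 2)) ==> 2*y > -19).
Before the if: ((!(2*y != -11)) ==> 6*y > -19) && (2*y != -11 ==> ((g >= y + 2 ==> 2*y > -19) && ((!(g >= y + 2)) ==> 2*y > -19)))
Before skip: ((!(2*y != -11)) ==> 6*y > -19) && (2*y != -11 ==> ((g >= y + 2 ==> 2*y > -19) && ((!(g >= y + 2)) ==> 2*y > -19)))
Answer: WP = ((!(2*y != -11)) ==> 6*y > -19) && (2*y != -11 ==> ((g >= y + 2 ==> 2*y > -19) && ((!(g >= y + 2)) ==> 2*y > -19)))


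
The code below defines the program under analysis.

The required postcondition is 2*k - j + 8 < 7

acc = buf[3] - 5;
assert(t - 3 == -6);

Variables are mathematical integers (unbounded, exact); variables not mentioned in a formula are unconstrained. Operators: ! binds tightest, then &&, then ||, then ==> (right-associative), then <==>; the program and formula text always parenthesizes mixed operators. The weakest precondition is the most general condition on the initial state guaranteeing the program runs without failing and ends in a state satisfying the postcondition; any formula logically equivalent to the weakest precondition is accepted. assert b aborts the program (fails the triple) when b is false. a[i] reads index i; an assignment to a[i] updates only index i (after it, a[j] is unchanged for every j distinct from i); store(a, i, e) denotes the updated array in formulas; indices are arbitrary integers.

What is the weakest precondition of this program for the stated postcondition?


Working backward. After the program, the postcondition 2*k - j + 8 < 7 must hold; in canonical form it is 2*k < j - 1.
Before assert t - 3 == -6: t == -3 && 2*k < j - 1
Before acc := buf[3] - 5: t == -3 && 2*k < j - 1
Answer: WP = t == -3 && 2*k < j - 1


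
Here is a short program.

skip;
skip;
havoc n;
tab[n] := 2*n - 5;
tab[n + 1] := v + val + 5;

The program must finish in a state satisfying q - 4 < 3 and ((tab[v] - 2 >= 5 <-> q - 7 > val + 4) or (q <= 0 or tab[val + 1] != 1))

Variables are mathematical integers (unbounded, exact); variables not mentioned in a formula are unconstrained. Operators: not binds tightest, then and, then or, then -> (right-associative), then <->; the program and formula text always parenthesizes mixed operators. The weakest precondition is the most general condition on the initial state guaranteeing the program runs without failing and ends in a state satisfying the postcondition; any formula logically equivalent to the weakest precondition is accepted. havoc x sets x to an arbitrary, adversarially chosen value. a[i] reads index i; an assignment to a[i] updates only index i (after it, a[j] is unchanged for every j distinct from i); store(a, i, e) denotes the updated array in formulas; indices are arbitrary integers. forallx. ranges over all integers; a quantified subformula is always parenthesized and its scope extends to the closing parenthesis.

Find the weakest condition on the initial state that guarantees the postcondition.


Working backward. After the program, the postcondition q - 4 < 3 and ((tab[v] - 2 >= 5 <-> q - 7 > val + 4) or (q <= 0 or tab[val + 1] != 1)) must hold; in canonical form it is q < 7 and ((tab[v] >= 7 <-> q > val + 11) or q <= 0 or tab[val + 1] != 1).
Before tab[n + 1] := v + val + 5: q < 7 and ((store(tab, n + 1, v + val + 5)[v] >= 7 <-> q > val + 11) or q <= 0 or store(tab, n + 1, v + val + 5)[val + 1] != 1)
Before tab[n] := 2*n - 5: q < 7 and ((store(store(tab, n, 2*n - 5), n + 1, v + val + 5)[v] >= 7 <-> q > val + 11) or q <= 0 or store(store(tab, n, 2*n - 5), n + 1, v + val + 5)[val + 1] != 1)
Before havoc n: forall n_1. (q < 7 and ((store(store(tab, n_1, 2*n_1 - 5), n_1 + 1, v + val + 5)[v] >= 7 <-> q > val + 11) or q <= 0 or store(store(tab, n_1, 2*n_1 - 5), n_1 + 1, v + val + 5)[val + 1] != 1))
Before skip: forall n_1. (q < 7 and ((store(store(tab, n_1, 2*n_1 - 5), n_1 + 1, v + val + 5)[v] >= 7 <-> q > val + 11) or q <= 0 or store(store(tab, n_1, 2*n_1 - 5), n_1 + 1, v + val + 5)[val + 1] != 1))
Before skip: forall n_1. (q < 7 and ((store(store(tab, n_1, 2*n_1 - 5), n_1 + 1, v + val + 5)[v] >= 7 <-> q > val + 11) or q <= 0 or store(store(tab, n_1, 2*n_1 - 5), n_1 + 1, v + val + 5)[val + 1] != 1))
Answer: WP = forall n_1. (q < 7 and ((store(store(tab, n_1, 2*n_1 - 5), n_1 + 1, v + val + 5)[v] >= 7 <-> q > val + 11) or q <= 0 or store(store(tab, n_1, 2*n_1 - 5), n_1 + 1, v + val + 5)[val + 1] != 1))


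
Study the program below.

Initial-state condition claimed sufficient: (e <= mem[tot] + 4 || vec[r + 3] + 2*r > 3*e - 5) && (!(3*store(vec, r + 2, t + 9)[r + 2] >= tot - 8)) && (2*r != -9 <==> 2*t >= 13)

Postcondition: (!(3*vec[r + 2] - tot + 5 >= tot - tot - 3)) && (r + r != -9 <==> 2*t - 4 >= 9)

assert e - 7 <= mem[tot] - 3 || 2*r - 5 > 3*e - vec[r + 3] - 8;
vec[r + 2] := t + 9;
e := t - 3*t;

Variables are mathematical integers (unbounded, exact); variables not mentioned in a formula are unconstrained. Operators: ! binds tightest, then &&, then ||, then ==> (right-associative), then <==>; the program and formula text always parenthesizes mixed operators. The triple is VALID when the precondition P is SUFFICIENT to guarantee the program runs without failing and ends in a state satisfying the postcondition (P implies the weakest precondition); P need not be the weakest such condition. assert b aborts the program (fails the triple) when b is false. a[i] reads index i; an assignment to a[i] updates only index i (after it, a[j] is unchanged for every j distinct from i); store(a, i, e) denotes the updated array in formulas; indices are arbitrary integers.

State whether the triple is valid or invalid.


Working backward. After the program, the postcondition (!(3*vec[r + 2] - tot + 5 >= tot - tot - 3)) && (r + r != -9 <==> 2*t - 4 >= 9) must hold; in canonical form it is (!(3*vec[r + 2] >= tot - 8)) && (2*r != -9 <==> 2*t >= 13).
Before e := t - 3*t: (!(3*vec[r + 2] >= tot - 8)) && (2*r != -9 <==> 2*t >= 13)
Before vec[r + 2] := t + 9: (!(3*store(vec, r + 2, t + 9)[r + 2] >= tot - 8)) && (2*r != -9 <==> 2*t >= 13)
Before assert e - 7 <= mem[tot] - 3 || 2*r - 5 > 3*e - vec[r + 3] - 8: (e <= mem[tot] + 4 || vec[r + 3] + 2*r > 3*e - 3) && (!(3*store(vec, r + 2, t + 9)[r + 2] >= tot - 8)) && (2*r != -9 <==> 2*t >= 13)
The weakest precondition is (e <= mem[tot] + 4 || vec[r + 3] + 2*r > 3*e - 3) && (!(3*store(vec, r + 2, t + 9)[r + 2] >= tot - 8)) && (2*r != -9 <==> 2*t >= 13).
Check whether (e <= mem[tot] + 4 || vec[r + 3] + 2*r > 3*e - 5) && (!(3*store(vec, r + 2, t + 9)[r + 2] >= tot - 8)) && (2*r != -9 <==> 2*t >= 13) implies it.
Countermodel: at the initial state e = 0, mem = {[2] = -5, [3] = -5, [57] = -5, elsewhere -5}, r = 0, t = 7, tot = 57, vec = {[2] = -3, [3] = -3, [57] = -3, elsewhere -3}, the precondition holds but the weakest precondition fails.
Answer: invalid


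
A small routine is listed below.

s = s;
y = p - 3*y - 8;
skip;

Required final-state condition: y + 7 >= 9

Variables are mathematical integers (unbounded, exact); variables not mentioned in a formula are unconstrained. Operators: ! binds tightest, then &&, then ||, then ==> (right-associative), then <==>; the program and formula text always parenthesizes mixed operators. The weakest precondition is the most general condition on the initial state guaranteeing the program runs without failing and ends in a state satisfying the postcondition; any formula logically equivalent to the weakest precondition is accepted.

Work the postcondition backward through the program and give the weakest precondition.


Working backward. After the program, the postcondition y + 7 >= 9 must hold; in canonical form it is y >= 2.
Before skip: y >= 2
Before y := p - 3*y - 8: p >= 3*y + 10
Before s := s: p >= 3*y + 10
Answer: WP = p >= 3*y + 10


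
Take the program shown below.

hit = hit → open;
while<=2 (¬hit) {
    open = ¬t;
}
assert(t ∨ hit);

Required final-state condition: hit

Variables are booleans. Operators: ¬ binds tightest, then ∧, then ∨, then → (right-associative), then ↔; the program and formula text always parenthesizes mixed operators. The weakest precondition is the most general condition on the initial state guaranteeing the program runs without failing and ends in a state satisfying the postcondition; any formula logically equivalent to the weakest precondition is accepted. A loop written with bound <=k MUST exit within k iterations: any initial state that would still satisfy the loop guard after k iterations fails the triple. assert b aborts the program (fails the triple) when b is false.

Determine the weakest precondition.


Working backward. After the program, hit must hold.
Before assert t ∨ hit: (t ∨ hit) ∧ hit
Before the loop (bound <=2), unroll the exhaustion recursion (WP_0 = exit-now case; WP_j = one more guarded iteration, up to j = 2):
  WP_0: hit ∧ (t ∨ hit)
  WP_1: ((¬hit) → (hit ∧ (t ∨ hit))) ∧ (hit → ((t ∨ hit) ∧ hit))
  WP_2: ((¬hit) → (((¬hit) → (hit ∧ (t ∨ hit))) ∧ (hit → ((t ∨ hit) ∧ hit)))) ∧ (hit → ((t ∨ hit) ∧ hit))
So before the loop: ((¬hit) → (((¬hit) → (hit ∧ (t ∨ hit))) ∧ (hit → ((t ∨ hit) ∧ hit)))) ∧ (hit → ((t ∨ hit) ∧ hit))
Before hit := hit → open: ((¬(hit → open)) → (((¬(hit → open)) → ((hit → open) ∧ (t ∨ (hit → open)))) ∧ ((hit → open) → ((t ∨ (hit → open)) ∧ (hit → open))))) ∧ ((hit → open) → ((t ∨ (hit → open)) ∧ (hit → open)))
Answer: WP = ((¬(hit → open)) → (((¬(hit → open)) → ((hit → open) ∧ (t ∨ (hit → open)))) ∧ ((hit → open) → ((t ∨ (hit → open)) ∧ (hit → open))))) ∧ ((hit → open) → ((t ∨ (hit → open)) ∧ (hit → open)))


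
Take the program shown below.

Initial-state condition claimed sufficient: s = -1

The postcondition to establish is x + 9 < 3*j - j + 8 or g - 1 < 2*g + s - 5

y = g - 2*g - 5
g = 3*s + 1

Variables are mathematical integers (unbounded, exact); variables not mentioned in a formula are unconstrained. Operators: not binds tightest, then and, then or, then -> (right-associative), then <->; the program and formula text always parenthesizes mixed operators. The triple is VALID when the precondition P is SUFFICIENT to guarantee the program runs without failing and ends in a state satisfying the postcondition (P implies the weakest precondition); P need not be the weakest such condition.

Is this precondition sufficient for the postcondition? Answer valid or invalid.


Working backward. After the program, the postcondition x + 9 < 3*j - j + 8 or g - 1 < 2*g + s - 5 must hold; in canonical form it is x < 2*j - 1 or g + s > 4.
Before g := 3*s + 1: x < 2*j - 1 or 4*s > 3
Before y := g - 2*g - 5: x < 2*j - 1 or 4*s > 3
The weakest precondition is x < 2*j - 1 or 4*s > 3.
Check whether s = -1 implies it.
Countermodel: at the initial state j = 0, s = -1, x = -1, the precondition holds but the weakest precondition fails.
Answer: invalid


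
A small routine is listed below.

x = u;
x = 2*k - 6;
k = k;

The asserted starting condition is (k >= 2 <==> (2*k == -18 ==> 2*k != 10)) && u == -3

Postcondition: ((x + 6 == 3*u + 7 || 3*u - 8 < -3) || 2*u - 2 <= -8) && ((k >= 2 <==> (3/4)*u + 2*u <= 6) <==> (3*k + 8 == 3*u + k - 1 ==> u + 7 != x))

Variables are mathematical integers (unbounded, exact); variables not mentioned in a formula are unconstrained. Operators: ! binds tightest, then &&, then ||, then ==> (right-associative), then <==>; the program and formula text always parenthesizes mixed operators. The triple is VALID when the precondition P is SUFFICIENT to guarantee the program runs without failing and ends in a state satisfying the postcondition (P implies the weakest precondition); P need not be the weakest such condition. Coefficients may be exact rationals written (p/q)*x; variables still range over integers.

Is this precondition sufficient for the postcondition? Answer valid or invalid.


Working backward. After the program, the postcondition ((x + 6 == 3*u + 7 || 3*u - 8 < -3) || 2*u - 2 <= -8) && ((k >= 2 <==> (3/4)*u + 2*u <= 6) <==> (3*k + 8 == 3*u + k - 1 ==> u + 7 != x)) must hold; in canonical form it is (x == 3*u + 1 || 3*u < 5 || 2*u <= -6) && ((k >= 2 <==> (11/4)*u <= 6) <==> (2*k == 3*u - 9 ==> u != x - 7)).
Before k := k: (x == 3*u + 1 || 3*u < 5 || 2*u <= -6) && ((k >= 2 <==> (11/4)*u <= 6) <==> (2*k == 3*u - 9 ==> u != x - 7))
Before x := 2*k - 6: (2*k == 3*u + 7 || 3*u < 5 || 2*u <= -6) && ((k >= 2 <==> (11/4)*u <= 6) <==> (2*k == 3*u - 9 ==> u != 2*k - 13))
Before x := u: (2*k == 3*u + 7 || 3*u < 5 || 2*u <= -6) && ((k >= 2 <==> (11/4)*u <= 6) <==> (2*k == 3*u - 9 ==> u != 2*k - 13))
The weakest precondition is (2*k == 3*u + 7 || 3*u < 5 || 2*u <= -6) && ((k >= 2 <==> (11/4)*u <= 6) <==> (2*k == 3*u - 9 ==> u != 2*k - 13)).
Check whether (k >= 2 <==> (2*k == -18 ==> 2*k != 10)) && u == -3 implies it.
Every state satisfying the precondition satisfies the weakest precondition: the implication holds.
Answer: valid


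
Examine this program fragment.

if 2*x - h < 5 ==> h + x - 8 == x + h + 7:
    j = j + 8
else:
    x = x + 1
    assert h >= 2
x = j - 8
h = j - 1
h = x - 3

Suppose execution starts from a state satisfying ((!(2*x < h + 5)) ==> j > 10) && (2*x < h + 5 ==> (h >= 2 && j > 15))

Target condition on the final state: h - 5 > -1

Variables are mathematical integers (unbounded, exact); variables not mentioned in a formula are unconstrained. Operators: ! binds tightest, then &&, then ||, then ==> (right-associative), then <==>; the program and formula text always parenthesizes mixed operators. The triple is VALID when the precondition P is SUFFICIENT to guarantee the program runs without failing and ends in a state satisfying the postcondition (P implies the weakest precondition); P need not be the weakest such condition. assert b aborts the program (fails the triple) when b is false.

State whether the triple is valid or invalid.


Working backward. After the program, the postcondition h - 5 > -1 must hold; in canonical form it is h > 4.
Before h := x - 3: x > 7
Before h := j - 1: x > 7
Before x := j - 8: j > 15
Then branch requires j > 7; else branch requires h >= 2 && j > 15.
Before the if: ((!(2*x < h + 5)) ==> j > 7) && (2*x < h + 5 ==> (h >= 2 && j > 15))
The weakest precondition is ((!(2*x < h + 5)) ==> j > 7) && (2*x < h + 5 ==> (h >= 2 && j > 15)).
Check whether ((!(2*x < h + 5)) ==> j > 10) && (2*x < h + 5 ==> (h >= 2 && j > 15)) implies it.
Every state satisfying the precondition satisfies the weakest precondition: the implication holds.
Answer: valid


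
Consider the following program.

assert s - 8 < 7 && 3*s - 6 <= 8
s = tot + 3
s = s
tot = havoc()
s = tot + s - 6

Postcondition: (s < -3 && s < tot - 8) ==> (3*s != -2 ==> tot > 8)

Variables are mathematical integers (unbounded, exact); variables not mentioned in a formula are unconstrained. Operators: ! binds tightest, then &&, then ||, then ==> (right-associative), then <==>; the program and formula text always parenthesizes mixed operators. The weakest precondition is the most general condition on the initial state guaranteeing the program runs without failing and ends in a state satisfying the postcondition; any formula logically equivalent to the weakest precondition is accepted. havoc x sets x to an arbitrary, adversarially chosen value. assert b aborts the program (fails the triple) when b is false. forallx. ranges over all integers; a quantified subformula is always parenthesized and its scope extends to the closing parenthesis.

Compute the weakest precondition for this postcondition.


Working backward. After the program, (s < -3 && s < tot - 8) ==> (3*s != -2 ==> tot > 8) must hold.
Before s := tot + s - 6: (s + tot < 3 && s < -2) ==> (3*s + 3*tot != 16 ==> tot > 8)
Before havoc tot: forall tot_1. ((s + tot_1 < 3 && s < -2) ==> (3*s + 3*tot_1 != 16 ==> tot_1 > 8))
Before s := s: forall tot_1. ((s + tot_1 < 3 && s < -2) ==> (3*s + 3*tot_1 != 16 ==> tot_1 > 8))
Before s := tot + 3: forall tot_1. ((tot + tot_1 < 0 && tot < -5) ==> (3*tot + 3*tot_1 != 7 ==> tot_1 > 8))
Before assert s - 8 < 7 && 3*s - 6 <= 8: s < 15 && 3*s <= 14 && (forall tot_1. ((tot + tot_1 < 0 && tot < -5) ==> (3*tot + 3*tot_1 != 7 ==> tot_1 > 8)))
Answer: WP = s < 15 && 3*s <= 14 && (forall tot_1. ((tot + tot_1 < 0 && tot < -5) ==> (3*tot + 3*tot_1 != 7 ==> tot_1 > 8)))


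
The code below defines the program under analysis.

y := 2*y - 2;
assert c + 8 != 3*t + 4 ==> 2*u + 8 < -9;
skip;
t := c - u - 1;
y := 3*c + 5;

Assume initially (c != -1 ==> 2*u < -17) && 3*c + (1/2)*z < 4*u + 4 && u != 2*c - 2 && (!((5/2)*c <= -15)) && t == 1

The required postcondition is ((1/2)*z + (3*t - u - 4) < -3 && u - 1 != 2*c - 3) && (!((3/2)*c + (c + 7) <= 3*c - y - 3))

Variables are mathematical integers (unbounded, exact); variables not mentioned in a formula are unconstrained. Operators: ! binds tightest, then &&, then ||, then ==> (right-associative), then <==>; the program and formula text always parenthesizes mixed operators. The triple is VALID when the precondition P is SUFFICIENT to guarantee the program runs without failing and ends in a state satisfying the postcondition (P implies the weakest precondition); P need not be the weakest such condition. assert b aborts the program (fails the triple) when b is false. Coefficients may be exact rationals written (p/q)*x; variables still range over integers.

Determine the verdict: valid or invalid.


Working backward. After the program, the postcondition ((1/2)*z + (3*t - u - 4) < -3 && u - 1 != 2*c - 3) && (!((3/2)*c + (c + 7) <= 3*c - y - 3)) must hold; in canonical form it is 3*t + (1/2)*z < u + 1 && u != 2*c - 2 && (!(y <= (1/2)*c - 10)).
Before y := 3*c + 5: 3*t + (1/2)*z < u + 1 && u != 2*c - 2 && (!((5/2)*c <= -15))
Before t := c - u - 1: 3*c + (1/2)*z < 4*u + 4 && u != 2*c - 2 && (!((5/2)*c <= -15))
Before skip: 3*c + (1/2)*z < 4*u + 4 && u != 2*c - 2 && (!((5/2)*c <= -15))
Before assert c + 8 != 3*t + 4 ==> 2*u + 8 < -9: (c != 3*t - 4 ==> 2*u < -17) && 3*c + (1/2)*z < 4*u + 4 && u != 2*c - 2 && (!((5/2)*c <= -15))
Before y := 2*y - 2: (c != 3*t - 4 ==> 2*u < -17) && 3*c + (1/2)*z < 4*u + 4 && u != 2*c - 2 && (!((5/2)*c <= -15))
The weakest precondition is (c != 3*t - 4 ==> 2*u < -17) && 3*c + (1/2)*z < 4*u + 4 && u != 2*c - 2 && (!((5/2)*c <= -15)).
Check whether (c != -1 ==> 2*u < -17) && 3*c + (1/2)*z < 4*u + 4 && u != 2*c - 2 && (!((5/2)*c <= -15)) && t == 1 implies it.
Every state satisfying the precondition satisfies the weakest precondition: the implication holds.
Answer: valid


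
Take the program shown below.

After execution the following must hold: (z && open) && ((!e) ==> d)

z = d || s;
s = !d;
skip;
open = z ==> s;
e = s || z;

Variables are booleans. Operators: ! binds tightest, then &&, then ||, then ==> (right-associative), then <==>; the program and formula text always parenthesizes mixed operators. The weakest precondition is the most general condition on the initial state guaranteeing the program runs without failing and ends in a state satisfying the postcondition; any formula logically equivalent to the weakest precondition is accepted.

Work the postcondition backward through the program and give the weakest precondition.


Working backward. After the program, the postcondition (z && open) && ((!e) ==> d) must hold; in canonical form it is z && open && ((!e) ==> d).
Before e := s || z: z && open && ((!(s || z)) ==> d)
Before open := z ==> s: z && (z ==> s) && ((!(s || z)) ==> d)
Before skip: z && (z ==> s) && ((!(s || z)) ==> d)
Before s := !d: z && (z ==> (!d)) && ((!((!d) || z)) ==> d)
Before z := d || s: (d || s) && ((d || s) ==> (!d))
Answer: WP = (d || s) && ((d || s) ==> (!d))


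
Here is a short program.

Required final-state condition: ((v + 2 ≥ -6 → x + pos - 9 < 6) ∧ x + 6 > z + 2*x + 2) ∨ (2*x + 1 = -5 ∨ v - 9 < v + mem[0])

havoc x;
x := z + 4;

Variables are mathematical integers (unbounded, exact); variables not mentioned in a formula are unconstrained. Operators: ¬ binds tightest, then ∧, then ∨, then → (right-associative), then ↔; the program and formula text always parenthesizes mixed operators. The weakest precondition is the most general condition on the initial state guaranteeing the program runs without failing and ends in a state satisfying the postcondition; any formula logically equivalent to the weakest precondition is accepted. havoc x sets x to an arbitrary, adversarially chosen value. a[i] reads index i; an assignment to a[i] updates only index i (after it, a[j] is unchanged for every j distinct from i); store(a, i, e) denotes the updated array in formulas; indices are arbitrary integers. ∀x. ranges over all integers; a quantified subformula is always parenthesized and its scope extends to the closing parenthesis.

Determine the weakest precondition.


Working backward. After the program, the postcondition ((v + 2 ≥ -6 → x + pos - 9 < 6) ∧ x + 6 > z + 2*x + 2) ∨ (2*x + 1 = -5 ∨ v - 9 < v + mem[0]) must hold; in canonical form it is ((v ≥ -8 → pos + x < 15) ∧ x + z < 4) ∨ 2*x = -6 ∨ mem[0] > -9.
Before x := z + 4: ((v ≥ -8 → pos + z < 11) ∧ 2*z < 0) ∨ 2*z = -14 ∨ mem[0] > -9
Before havoc x: ((v ≥ -8 → pos + z < 11) ∧ 2*z < 0) ∨ 2*z = -14 ∨ mem[0] > -9
Answer: WP = ((v ≥ -8 → pos + z < 11) ∧ 2*z < 0) ∨ 2*z = -14 ∨ mem[0] > -9
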